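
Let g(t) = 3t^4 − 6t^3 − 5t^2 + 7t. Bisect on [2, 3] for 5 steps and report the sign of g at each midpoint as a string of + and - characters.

midpoint 2.5: g = 9.6875 > 0 → [2, 2.5]
midpoint 2.25: g = -1.019531 < 0 → [2.25, 2.5]
midpoint 2.375: g = 3.49292 > 0 → [2.25, 2.375]
midpoint 2.3125: g = 1.0428 > 0 → [2.25, 2.3125]
midpoint 2.28125: g = -0.0349 < 0 → [2.28125, 2.3125]

+-++-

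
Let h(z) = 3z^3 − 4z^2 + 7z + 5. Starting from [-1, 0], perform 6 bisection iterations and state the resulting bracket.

[-0.515625, -0.5]

midpoint -0.5: h = 0.125 > 0 → [-1, -0.5]
midpoint -0.75: h = -3.765625 < 0 → [-0.75, -0.5]
midpoint -0.625: h = -1.669922 < 0 → [-0.625, -0.5]
midpoint -0.5625: h = -0.7371 < 0 → [-0.5625, -0.5]
midpoint -0.53125: h = -0.2975 < 0 → [-0.53125, -0.5]
midpoint -0.515625: h = -0.0841 < 0 → [-0.515625, -0.5]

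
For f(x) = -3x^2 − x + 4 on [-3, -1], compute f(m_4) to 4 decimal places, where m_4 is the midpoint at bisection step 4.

-0.2969

m = -2, f(m) = -6 (−); new bracket [-2, -1]
m = -1.5, f(m) = -1.25 (−); new bracket [-1.5, -1]
m = -1.25, f(m) = 0.5625 (+); new bracket [-1.5, -1.25]
m = -1.375, f(m) = -0.2969 (−); new bracket [-1.375, -1.25]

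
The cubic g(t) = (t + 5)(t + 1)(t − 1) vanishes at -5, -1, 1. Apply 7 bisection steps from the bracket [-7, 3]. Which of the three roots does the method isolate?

-5

t = -2 gives g = 9, positive; keep [-7, -2]
t = -4.5 gives g = 9.625, positive; keep [-7, -4.5]
t = -5.75 gives g = -24.046875, negative; keep [-5.75, -4.5]
t = -5.125 gives g = -3.1582, negative; keep [-5.125, -4.5]
t = -4.8125 gives g = 4.155, positive; keep [-5.125, -4.8125]
t = -4.96875 gives g = 0.7403, positive; keep [-5.125, -4.96875]
t = -5.046875 gives g = -1.1471, negative; keep [-5.046875, -4.96875]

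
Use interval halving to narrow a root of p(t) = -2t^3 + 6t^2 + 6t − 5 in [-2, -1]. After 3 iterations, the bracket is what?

[-1.25, -1.125]

t = -1.5 gives p = 6.25, positive; keep [-1.5, -1]
t = -1.25 gives p = 0.78125, positive; keep [-1.25, -1]
t = -1.125 gives p = -1.308594, negative; keep [-1.25, -1.125]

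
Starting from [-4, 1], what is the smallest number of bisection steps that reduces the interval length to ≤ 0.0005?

Width after n steps is 5/2^n. Need 2^n ≥ 5/0.0005 = 10000.
2^13 = 8192 < 10000 ≤ 2^14 = 16384, so n = 14.

14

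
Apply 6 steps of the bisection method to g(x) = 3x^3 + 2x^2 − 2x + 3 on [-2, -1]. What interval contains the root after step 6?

[-1.53125, -1.515625]

m = -1.5, g(m) = 0.375 (+); new bracket [-2, -1.5]
m = -1.75, g(m) = -3.453125 (−); new bracket [-1.75, -1.5]
m = -1.625, g(m) = -1.341797 (−); new bracket [-1.625, -1.5]
m = -1.5625, g(m) = -0.4363 (−); new bracket [-1.5625, -1.5]
m = -1.53125, g(m) = -0.0191 (−); new bracket [-1.53125, -1.5]
m = -1.515625, g(m) = 0.1808 (+); new bracket [-1.53125, -1.515625]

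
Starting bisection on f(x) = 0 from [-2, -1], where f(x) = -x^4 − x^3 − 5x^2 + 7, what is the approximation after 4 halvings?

-1.1875

m = -1.5, f(m) = -5.9375 (−); new bracket [-1.5, -1]
m = -1.25, f(m) = -1.300781 (−); new bracket [-1.25, -1]
m = -1.125, f(m) = 0.493896 (+); new bracket [-1.25, -1.125]
m = -1.1875, f(m) = -0.3648 (−); new bracket [-1.1875, -1.125]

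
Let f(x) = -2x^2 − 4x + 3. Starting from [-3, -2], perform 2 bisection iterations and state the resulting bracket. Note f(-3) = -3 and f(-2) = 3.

[-2.75, -2.5]

x = -2.5 gives f = 0.5, positive; keep [-3, -2.5]
x = -2.75 gives f = -1.125, negative; keep [-2.75, -2.5]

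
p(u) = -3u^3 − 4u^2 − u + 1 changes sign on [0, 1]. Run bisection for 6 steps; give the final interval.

m = 0.5, p(m) = -0.875 (−); new bracket [0, 0.5]
m = 0.25, p(m) = 0.453125 (+); new bracket [0.25, 0.5]
m = 0.375, p(m) = -0.095703 (−); new bracket [0.25, 0.375]
m = 0.3125, p(m) = 0.2053 (+); new bracket [0.3125, 0.375]
m = 0.34375, p(m) = 0.0617 (+); new bracket [0.34375, 0.375]
m = 0.359375, p(m) = -0.0152 (−); new bracket [0.34375, 0.359375]

[0.34375, 0.359375]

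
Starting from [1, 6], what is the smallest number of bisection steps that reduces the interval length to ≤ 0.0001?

16

Width after n steps is 5/2^n. Need 2^n ≥ 5/0.0001 = 50000.
2^15 = 32768 < 50000 ≤ 2^16 = 65536, so n = 16.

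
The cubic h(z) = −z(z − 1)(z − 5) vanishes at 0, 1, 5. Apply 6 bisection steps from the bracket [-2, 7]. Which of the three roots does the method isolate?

5

z = 2.5 gives h = 9.375, positive; keep [2.5, 7]
z = 4.75 gives h = 4.453125, positive; keep [4.75, 7]
z = 5.875 gives h = -25.060547, negative; keep [4.75, 5.875]
z = 5.3125 gives h = -7.1594, negative; keep [4.75, 5.3125]
z = 5.03125 gives h = -0.6338, negative; keep [4.75, 5.03125]
z = 4.890625 gives h = 2.0811, positive; keep [4.890625, 5.03125]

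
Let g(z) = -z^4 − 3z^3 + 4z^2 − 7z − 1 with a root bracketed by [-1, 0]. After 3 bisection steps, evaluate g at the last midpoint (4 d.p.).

-0.0569

midpoint -0.5: g = 3.8125 > 0 → [-0.5, 0]
midpoint -0.25: g = 1.042969 > 0 → [-0.25, 0]
midpoint -0.125: g = -0.056885 < 0 → [-0.25, -0.125]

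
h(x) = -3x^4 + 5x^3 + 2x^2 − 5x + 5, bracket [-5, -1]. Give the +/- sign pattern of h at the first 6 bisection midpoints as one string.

midpoint -3: h = -340 < 0 → [-3, -1]
midpoint -2: h = -65 < 0 → [-2, -1]
midpoint -1.5: h = -15.0625 < 0 → [-1.5, -1]
midpoint -1.25: h = -2.7148 < 0 → [-1.25, -1]
midpoint -1.125: h = 1.2317 > 0 → [-1.25, -1.125]
midpoint -1.1875: h = -0.5806 < 0 → [-1.1875, -1.125]

----+-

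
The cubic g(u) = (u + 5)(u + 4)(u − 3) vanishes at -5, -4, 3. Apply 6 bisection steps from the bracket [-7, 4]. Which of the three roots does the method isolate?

3

u = -1.5 gives g = -39.375, negative; keep [-1.5, 4]
u = 1.25 gives g = -57.421875, negative; keep [1.25, 4]
u = 2.625 gives g = -18.943359, negative; keep [2.625, 4]
u = 3.3125 gives g = 18.9954, positive; keep [2.625, 3.3125]
u = 2.96875 gives g = -1.7354, negative; keep [2.96875, 3.3125]
u = 3.140625 gives g = 8.1744, positive; keep [2.96875, 3.140625]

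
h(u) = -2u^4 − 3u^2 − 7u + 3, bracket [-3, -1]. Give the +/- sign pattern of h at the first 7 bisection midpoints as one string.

--+-+++

m = -2, h(m) = -27 (−); new bracket [-2, -1]
m = -1.5, h(m) = -3.375 (−); new bracket [-1.5, -1]
m = -1.25, h(m) = 2.179688 (+); new bracket [-1.5, -1.25]
m = -1.375, h(m) = -0.1958 (−); new bracket [-1.375, -1.25]
m = -1.3125, h(m) = 1.0844 (+); new bracket [-1.375, -1.3125]
m = -1.34375, h(m) = 0.4684 (+); new bracket [-1.375, -1.34375]
m = -1.359375, h(m) = 0.1425 (+); new bracket [-1.375, -1.359375]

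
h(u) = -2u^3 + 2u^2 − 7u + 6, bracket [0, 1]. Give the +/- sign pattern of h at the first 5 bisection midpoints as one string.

+++--

h(0.5) = 2.75 > 0, so the root lies in [0.5, 1]
h(0.75) = 1.03125 > 0, so the root lies in [0.75, 1]
h(0.875) = 0.066406 > 0, so the root lies in [0.875, 1]
h(0.9375) = -0.4526 < 0, so the root lies in [0.875, 0.9375]
h(0.90625) = -0.1898 < 0, so the root lies in [0.875, 0.90625]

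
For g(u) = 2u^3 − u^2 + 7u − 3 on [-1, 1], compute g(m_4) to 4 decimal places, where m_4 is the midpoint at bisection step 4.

-0.4102

midpoint 0: g = -3 < 0 → [0, 1]
midpoint 0.5: g = 0.5 > 0 → [0, 0.5]
midpoint 0.25: g = -1.28125 < 0 → [0.25, 0.5]
midpoint 0.375: g = -0.4102 < 0 → [0.375, 0.5]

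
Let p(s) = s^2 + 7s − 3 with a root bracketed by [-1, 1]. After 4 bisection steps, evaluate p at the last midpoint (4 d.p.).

p(0) = -3 < 0, so the root lies in [0, 1]
p(0.5) = 0.75 > 0, so the root lies in [0, 0.5]
p(0.25) = -1.1875 < 0, so the root lies in [0.25, 0.5]
p(0.375) = -0.2344 < 0, so the root lies in [0.375, 0.5]

-0.2344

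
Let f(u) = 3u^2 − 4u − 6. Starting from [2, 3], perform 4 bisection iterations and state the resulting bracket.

f(2.5) = 2.75 > 0, so the root lies in [2, 2.5]
f(2.25) = 0.1875 > 0, so the root lies in [2, 2.25]
f(2.125) = -0.953125 < 0, so the root lies in [2.125, 2.25]
f(2.1875) = -0.3945 < 0, so the root lies in [2.1875, 2.25]

[2.1875, 2.25]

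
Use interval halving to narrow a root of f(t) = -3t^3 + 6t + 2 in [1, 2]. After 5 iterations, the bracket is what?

m = 1.5, f(m) = 0.875 (+); new bracket [1.5, 2]
m = 1.75, f(m) = -3.578125 (−); new bracket [1.5, 1.75]
m = 1.625, f(m) = -1.123047 (−); new bracket [1.5, 1.625]
m = 1.5625, f(m) = -0.0691 (−); new bracket [1.5, 1.5625]
m = 1.53125, f(m) = 0.4164 (+); new bracket [1.53125, 1.5625]

[1.53125, 1.5625]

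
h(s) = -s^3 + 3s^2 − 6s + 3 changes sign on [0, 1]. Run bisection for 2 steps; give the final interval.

m = 0.5, h(m) = 0.625 (+); new bracket [0.5, 1]
m = 0.75, h(m) = -0.234375 (−); new bracket [0.5, 0.75]

[0.5, 0.75]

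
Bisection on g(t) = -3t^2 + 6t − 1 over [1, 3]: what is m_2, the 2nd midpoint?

m = 2, g(m) = -1 (−); new bracket [1, 2]
m = 1.5, g(m) = 1.25 (+); new bracket [1.5, 2]

1.5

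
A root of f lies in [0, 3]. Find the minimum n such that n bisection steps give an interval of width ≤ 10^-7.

Width after n steps is 3/2^n. Need 2^n ≥ 3/10^-7 = 30000000.
2^24 = 16777216 < 30000000 ≤ 2^25 = 33554432, so n = 25.

25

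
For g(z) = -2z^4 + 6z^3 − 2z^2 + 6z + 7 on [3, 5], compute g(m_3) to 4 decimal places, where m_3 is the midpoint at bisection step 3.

-11.7891

g(4) = -129 < 0, so the root lies in [3, 4]
g(3.5) = -39.375 < 0, so the root lies in [3, 3.5]
g(3.25) = -11.789062 < 0, so the root lies in [3, 3.25]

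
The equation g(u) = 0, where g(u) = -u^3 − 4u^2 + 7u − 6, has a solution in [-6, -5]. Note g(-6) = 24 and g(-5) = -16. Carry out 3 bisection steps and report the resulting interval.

m = -5.5, g(m) = 0.875 (+); new bracket [-5.5, -5]
m = -5.25, g(m) = -8.296875 (−); new bracket [-5.5, -5.25]
m = -5.375, g(m) = -3.900391 (−); new bracket [-5.5, -5.375]

[-5.5, -5.375]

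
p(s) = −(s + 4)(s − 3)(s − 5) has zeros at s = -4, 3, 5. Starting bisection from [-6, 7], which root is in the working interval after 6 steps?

m = 0.5, p(m) = -50.625 (−); new bracket [-6, 0.5]
m = -2.75, p(m) = -55.703125 (−); new bracket [-6, -2.75]
m = -4.375, p(m) = 25.927734 (+); new bracket [-4.375, -2.75]
m = -3.5625, p(m) = -24.5837 (−); new bracket [-4.375, -3.5625]
m = -3.96875, p(m) = -1.9532 (−); new bracket [-4.375, -3.96875]
m = -4.171875, p(m) = 11.3059 (+); new bracket [-4.171875, -3.96875]

-4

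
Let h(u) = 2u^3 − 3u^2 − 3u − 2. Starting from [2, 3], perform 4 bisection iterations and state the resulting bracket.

m = 2.5, h(m) = 3 (+); new bracket [2, 2.5]
m = 2.25, h(m) = -1.15625 (−); new bracket [2.25, 2.5]
m = 2.375, h(m) = 0.746094 (+); new bracket [2.25, 2.375]
m = 2.3125, h(m) = -0.2476 (−); new bracket [2.3125, 2.375]

[2.3125, 2.375]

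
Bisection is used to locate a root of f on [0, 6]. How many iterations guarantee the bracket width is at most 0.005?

11

Width after n steps is 6/2^n. Need 2^n ≥ 6/0.005 = 1200.
2^10 = 1024 < 1200 ≤ 2^11 = 2048, so n = 11.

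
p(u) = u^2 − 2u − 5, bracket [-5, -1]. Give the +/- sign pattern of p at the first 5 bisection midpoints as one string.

u = -3 gives p = 10, positive; keep [-3, -1]
u = -2 gives p = 3, positive; keep [-2, -1]
u = -1.5 gives p = 0.25, positive; keep [-1.5, -1]
u = -1.25 gives p = -0.9375, negative; keep [-1.5, -1.25]
u = -1.375 gives p = -0.3594, negative; keep [-1.5, -1.375]

+++--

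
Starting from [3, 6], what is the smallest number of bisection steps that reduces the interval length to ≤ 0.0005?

Width after n steps is 3/2^n. Need 2^n ≥ 3/0.0005 = 6000.
2^12 = 4096 < 6000 ≤ 2^13 = 8192, so n = 13.

13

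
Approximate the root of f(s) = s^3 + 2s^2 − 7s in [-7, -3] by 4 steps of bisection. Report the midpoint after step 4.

midpoint -5: f = -40 < 0 → [-5, -3]
midpoint -4: f = -4 < 0 → [-4, -3]
midpoint -3.5: f = 6.125 > 0 → [-4, -3.5]
midpoint -3.75: f = 1.6406 > 0 → [-4, -3.75]

-3.75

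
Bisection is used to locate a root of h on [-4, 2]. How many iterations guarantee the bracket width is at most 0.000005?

21

Width after n steps is 6/2^n. Need 2^n ≥ 6/0.000005 = 1200000.
2^20 = 1048576 < 1200000 ≤ 2^21 = 2097152, so n = 21.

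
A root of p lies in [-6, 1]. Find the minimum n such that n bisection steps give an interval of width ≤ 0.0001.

Width after n steps is 7/2^n. Need 2^n ≥ 7/0.0001 = 70000.
2^16 = 65536 < 70000 ≤ 2^17 = 131072, so n = 17.

17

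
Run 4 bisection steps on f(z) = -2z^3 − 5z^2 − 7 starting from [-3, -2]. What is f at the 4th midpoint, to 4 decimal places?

z = -2.5 gives f = -7, negative; keep [-3, -2.5]
z = -2.75 gives f = -3.21875, negative; keep [-3, -2.75]
z = -2.875 gives f = -0.800781, negative; keep [-3, -2.875]
z = -2.9375 gives f = 0.5503, positive; keep [-2.9375, -2.875]

0.5503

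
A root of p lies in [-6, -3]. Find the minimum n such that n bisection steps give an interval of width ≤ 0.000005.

Width after n steps is 3/2^n. Need 2^n ≥ 3/0.000005 = 600000.
2^19 = 524288 < 600000 ≤ 2^20 = 1048576, so n = 20.

20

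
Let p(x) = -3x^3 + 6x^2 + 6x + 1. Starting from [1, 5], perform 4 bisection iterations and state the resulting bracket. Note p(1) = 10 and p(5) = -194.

[2.75, 3]

x = 3 gives p = -8, negative; keep [1, 3]
x = 2 gives p = 13, positive; keep [2, 3]
x = 2.5 gives p = 6.625, positive; keep [2.5, 3]
x = 2.75 gives p = 0.4844, positive; keep [2.75, 3]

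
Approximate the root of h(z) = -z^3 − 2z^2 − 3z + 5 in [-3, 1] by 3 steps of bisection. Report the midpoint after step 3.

h(-1) = 7 > 0, so the root lies in [-1, 1]
h(0) = 5 > 0, so the root lies in [0, 1]
h(0.5) = 2.875 > 0, so the root lies in [0.5, 1]

0.5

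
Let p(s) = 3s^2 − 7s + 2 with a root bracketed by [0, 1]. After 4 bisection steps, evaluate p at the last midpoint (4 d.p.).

0.1055

midpoint 0.5: p = -0.75 < 0 → [0, 0.5]
midpoint 0.25: p = 0.4375 > 0 → [0.25, 0.5]
midpoint 0.375: p = -0.203125 < 0 → [0.25, 0.375]
midpoint 0.3125: p = 0.1055 > 0 → [0.3125, 0.375]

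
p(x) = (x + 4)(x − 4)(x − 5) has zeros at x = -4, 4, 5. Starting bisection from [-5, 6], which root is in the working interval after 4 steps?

midpoint 0.5: p = 70.875 > 0 → [-5, 0.5]
midpoint -2.25: p = 79.296875 > 0 → [-5, -2.25]
midpoint -3.625: p = 24.662109 > 0 → [-5, -3.625]
midpoint -4.3125: p = -24.1907 < 0 → [-4.3125, -3.625]

-4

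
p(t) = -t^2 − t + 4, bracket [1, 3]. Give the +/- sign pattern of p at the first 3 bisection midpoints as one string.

-+-

midpoint 2: p = -2 < 0 → [1, 2]
midpoint 1.5: p = 0.25 > 0 → [1.5, 2]
midpoint 1.75: p = -0.8125 < 0 → [1.5, 1.75]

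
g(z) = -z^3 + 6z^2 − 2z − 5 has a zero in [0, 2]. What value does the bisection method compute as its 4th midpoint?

midpoint 1: g = -2 < 0 → [1, 2]
midpoint 1.5: g = 2.125 > 0 → [1, 1.5]
midpoint 1.25: g = -0.078125 < 0 → [1.25, 1.5]
midpoint 1.375: g = 0.9941 > 0 → [1.25, 1.375]

1.375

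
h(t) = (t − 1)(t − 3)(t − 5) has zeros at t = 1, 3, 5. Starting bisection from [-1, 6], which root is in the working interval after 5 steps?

midpoint 2.5: h = 1.875 > 0 → [-1, 2.5]
midpoint 0.75: h = -2.390625 < 0 → [0.75, 2.5]
midpoint 1.625: h = 2.900391 > 0 → [0.75, 1.625]
midpoint 1.1875: h = 1.2957 > 0 → [0.75, 1.1875]
midpoint 0.96875: h = -0.2559 < 0 → [0.96875, 1.1875]

1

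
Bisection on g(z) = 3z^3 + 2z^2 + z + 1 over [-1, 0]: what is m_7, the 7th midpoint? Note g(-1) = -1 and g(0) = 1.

z = -0.5 gives g = 0.625, positive; keep [-1, -0.5]
z = -0.75 gives g = 0.109375, positive; keep [-1, -0.75]
z = -0.875 gives g = -0.353516, negative; keep [-0.875, -0.75]
z = -0.8125 gives g = -0.1013, negative; keep [-0.8125, -0.75]
z = -0.78125 gives g = 0.0089, positive; keep [-0.8125, -0.78125]
z = -0.796875 gives g = -0.0449, negative; keep [-0.796875, -0.78125]
z = -0.7890625 gives g = -0.0177, negative; keep [-0.7890625, -0.78125]

-0.7890625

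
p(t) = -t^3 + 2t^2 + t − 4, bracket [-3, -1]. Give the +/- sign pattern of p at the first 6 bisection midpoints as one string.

++-+++

t = -2 gives p = 10, positive; keep [-2, -1]
t = -1.5 gives p = 2.375, positive; keep [-1.5, -1]
t = -1.25 gives p = -0.171875, negative; keep [-1.5, -1.25]
t = -1.375 gives p = 1.0059, positive; keep [-1.375, -1.25]
t = -1.3125 gives p = 0.3938, positive; keep [-1.3125, -1.25]
t = -1.28125 gives p = 0.1053, positive; keep [-1.28125, -1.25]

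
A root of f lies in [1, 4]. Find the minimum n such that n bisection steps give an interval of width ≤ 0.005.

Width after n steps is 3/2^n. Need 2^n ≥ 3/0.005 = 600.
2^9 = 512 < 600 ≤ 2^10 = 1024, so n = 10.

10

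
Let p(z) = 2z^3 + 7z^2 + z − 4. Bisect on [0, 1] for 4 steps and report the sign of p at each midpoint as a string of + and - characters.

p(0.5) = -1.5 < 0, so the root lies in [0.5, 1]
p(0.75) = 1.53125 > 0, so the root lies in [0.5, 0.75]
p(0.625) = -0.152344 < 0, so the root lies in [0.625, 0.75]
p(0.6875) = 0.646 > 0, so the root lies in [0.625, 0.6875]

-+-+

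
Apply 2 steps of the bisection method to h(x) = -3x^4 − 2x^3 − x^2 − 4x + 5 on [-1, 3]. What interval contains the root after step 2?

[0, 1]

x = 1 gives h = -5, negative; keep [-1, 1]
x = 0 gives h = 5, positive; keep [0, 1]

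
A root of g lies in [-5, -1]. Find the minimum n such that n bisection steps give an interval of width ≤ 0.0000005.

Width after n steps is 4/2^n. Need 2^n ≥ 4/0.0000005 = 8000000.
2^22 = 4194304 < 8000000 ≤ 2^23 = 8388608, so n = 23.

23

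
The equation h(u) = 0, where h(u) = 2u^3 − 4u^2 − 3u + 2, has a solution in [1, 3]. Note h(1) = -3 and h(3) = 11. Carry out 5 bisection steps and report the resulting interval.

u = 2 gives h = -4, negative; keep [2, 3]
u = 2.5 gives h = 0.75, positive; keep [2, 2.5]
u = 2.25 gives h = -2.21875, negative; keep [2.25, 2.5]
u = 2.375 gives h = -0.8945, negative; keep [2.375, 2.5]
u = 2.4375 gives h = -0.1138, negative; keep [2.4375, 2.5]

[2.4375, 2.5]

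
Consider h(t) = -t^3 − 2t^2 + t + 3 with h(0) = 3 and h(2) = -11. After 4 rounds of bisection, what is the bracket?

m = 1, h(m) = 1 (+); new bracket [1, 2]
m = 1.5, h(m) = -3.375 (−); new bracket [1, 1.5]
m = 1.25, h(m) = -0.828125 (−); new bracket [1, 1.25]
m = 1.125, h(m) = 0.1699 (+); new bracket [1.125, 1.25]

[1.125, 1.25]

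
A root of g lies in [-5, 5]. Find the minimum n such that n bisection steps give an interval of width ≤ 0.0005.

15

Width after n steps is 10/2^n. Need 2^n ≥ 10/0.0005 = 20000.
2^14 = 16384 < 20000 ≤ 2^15 = 32768, so n = 15.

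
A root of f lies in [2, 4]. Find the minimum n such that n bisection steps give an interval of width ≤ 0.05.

6

Width after n steps is 2/2^n. Need 2^n ≥ 2/0.05 = 40.
2^5 = 32 < 40 ≤ 2^6 = 64, so n = 6.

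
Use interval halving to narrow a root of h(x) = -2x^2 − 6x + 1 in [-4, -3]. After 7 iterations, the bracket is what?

x = -3.5 gives h = -2.5, negative; keep [-3.5, -3]
x = -3.25 gives h = -0.625, negative; keep [-3.25, -3]
x = -3.125 gives h = 0.21875, positive; keep [-3.25, -3.125]
x = -3.1875 gives h = -0.1953, negative; keep [-3.1875, -3.125]
x = -3.15625 gives h = 0.0137, positive; keep [-3.1875, -3.15625]
x = -3.171875 gives h = -0.0903, negative; keep [-3.171875, -3.15625]
x = -3.1640625 gives h = -0.0382, negative; keep [-3.1640625, -3.15625]

[-3.1640625, -3.15625]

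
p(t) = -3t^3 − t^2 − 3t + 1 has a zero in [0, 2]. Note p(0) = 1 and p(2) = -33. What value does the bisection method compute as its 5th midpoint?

0.3125

p(1) = -6 < 0, so the root lies in [0, 1]
p(0.5) = -1.125 < 0, so the root lies in [0, 0.5]
p(0.25) = 0.140625 > 0, so the root lies in [0.25, 0.5]
p(0.375) = -0.4238 < 0, so the root lies in [0.25, 0.375]
p(0.3125) = -0.1267 < 0, so the root lies in [0.25, 0.3125]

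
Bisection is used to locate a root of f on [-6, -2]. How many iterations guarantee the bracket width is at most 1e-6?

Width after n steps is 4/2^n. Need 2^n ≥ 4/1e-6 = 4000000.
2^21 = 2097152 < 4000000 ≤ 2^22 = 4194304, so n = 22.

22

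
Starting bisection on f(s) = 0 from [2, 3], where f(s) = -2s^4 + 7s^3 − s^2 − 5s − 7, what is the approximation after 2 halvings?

midpoint 2.5: f = 5.5 > 0 → [2.5, 3]
midpoint 2.75: f = 2.882812 > 0 → [2.75, 3]

2.75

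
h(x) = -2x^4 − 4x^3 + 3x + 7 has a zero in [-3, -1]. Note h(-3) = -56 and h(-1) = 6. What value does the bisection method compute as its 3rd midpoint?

-2.25

x = -2 gives h = 1, positive; keep [-3, -2]
x = -2.5 gives h = -16.125, negative; keep [-2.5, -2]
x = -2.25 gives h = -5.445312, negative; keep [-2.25, -2]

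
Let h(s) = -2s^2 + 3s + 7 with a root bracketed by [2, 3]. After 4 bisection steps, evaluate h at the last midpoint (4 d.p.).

midpoint 2.5: h = 2 > 0 → [2.5, 3]
midpoint 2.75: h = 0.125 > 0 → [2.75, 3]
midpoint 2.875: h = -0.90625 < 0 → [2.75, 2.875]
midpoint 2.8125: h = -0.3828 < 0 → [2.75, 2.8125]

-0.3828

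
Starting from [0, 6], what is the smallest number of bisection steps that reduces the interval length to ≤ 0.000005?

Width after n steps is 6/2^n. Need 2^n ≥ 6/0.000005 = 1200000.
2^20 = 1048576 < 1200000 ≤ 2^21 = 2097152, so n = 21.

21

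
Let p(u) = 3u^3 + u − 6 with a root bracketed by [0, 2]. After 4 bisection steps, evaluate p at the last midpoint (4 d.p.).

m = 1, p(m) = -2 (−); new bracket [1, 2]
m = 1.5, p(m) = 5.625 (+); new bracket [1, 1.5]
m = 1.25, p(m) = 1.109375 (+); new bracket [1, 1.25]
m = 1.125, p(m) = -0.6035 (−); new bracket [1.125, 1.25]

-0.6035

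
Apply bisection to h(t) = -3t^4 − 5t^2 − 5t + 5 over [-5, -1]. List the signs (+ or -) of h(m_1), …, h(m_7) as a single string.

-----++

h(-3) = -268 < 0, so the root lies in [-3, -1]
h(-2) = -53 < 0, so the root lies in [-2, -1]
h(-1.5) = -13.9375 < 0, so the root lies in [-1.5, -1]
h(-1.25) = -3.8867 < 0, so the root lies in [-1.25, -1]
h(-1.125) = -0.5085 < 0, so the root lies in [-1.125, -1]
h(-1.0625) = 0.8447 > 0, so the root lies in [-1.125, -1.0625]
h(-1.09375) = 0.194 > 0, so the root lies in [-1.125, -1.09375]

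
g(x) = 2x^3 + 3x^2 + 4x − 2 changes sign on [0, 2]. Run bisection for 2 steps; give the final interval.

midpoint 1: g = 7 > 0 → [0, 1]
midpoint 0.5: g = 1 > 0 → [0, 0.5]

[0, 0.5]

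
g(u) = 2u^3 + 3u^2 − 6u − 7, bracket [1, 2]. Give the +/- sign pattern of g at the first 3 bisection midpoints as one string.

-+-

u = 1.5 gives g = -2.5, negative; keep [1.5, 2]
u = 1.75 gives g = 2.40625, positive; keep [1.5, 1.75]
u = 1.625 gives g = -0.246094, negative; keep [1.625, 1.75]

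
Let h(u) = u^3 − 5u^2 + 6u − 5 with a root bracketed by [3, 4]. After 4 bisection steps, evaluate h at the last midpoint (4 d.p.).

midpoint 3.5: h = -2.375 < 0 → [3.5, 4]
midpoint 3.75: h = -0.078125 < 0 → [3.75, 4]
midpoint 3.875: h = 1.357422 > 0 → [3.75, 3.875]
midpoint 3.8125: h = 0.6145 > 0 → [3.75, 3.8125]

0.6145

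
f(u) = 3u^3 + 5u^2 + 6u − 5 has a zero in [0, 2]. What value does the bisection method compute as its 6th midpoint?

f(1) = 9 > 0, so the root lies in [0, 1]
f(0.5) = -0.375 < 0, so the root lies in [0.5, 1]
f(0.75) = 3.578125 > 0, so the root lies in [0.5, 0.75]
f(0.625) = 1.4355 > 0, so the root lies in [0.5, 0.625]
f(0.5625) = 0.491 > 0, so the root lies in [0.5, 0.5625]
f(0.53125) = 0.0484 > 0, so the root lies in [0.5, 0.53125]

0.53125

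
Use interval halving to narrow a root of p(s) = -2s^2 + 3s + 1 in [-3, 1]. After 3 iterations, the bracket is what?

m = -1, p(m) = -4 (−); new bracket [-1, 1]
m = 0, p(m) = 1 (+); new bracket [-1, 0]
m = -0.5, p(m) = -1 (−); new bracket [-0.5, 0]

[-0.5, 0]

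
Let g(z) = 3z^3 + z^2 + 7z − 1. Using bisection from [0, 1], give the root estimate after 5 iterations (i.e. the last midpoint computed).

m = 0.5, g(m) = 3.125 (+); new bracket [0, 0.5]
m = 0.25, g(m) = 0.859375 (+); new bracket [0, 0.25]
m = 0.125, g(m) = -0.103516 (−); new bracket [0.125, 0.25]
m = 0.1875, g(m) = 0.3674 (+); new bracket [0.125, 0.1875]
m = 0.15625, g(m) = 0.1296 (+); new bracket [0.125, 0.15625]

0.15625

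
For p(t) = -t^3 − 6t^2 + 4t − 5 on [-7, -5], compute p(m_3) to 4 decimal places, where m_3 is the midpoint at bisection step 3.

2.1719

t = -6 gives p = -29, negative; keep [-7, -6]
t = -6.5 gives p = -9.875, negative; keep [-7, -6.5]
t = -6.75 gives p = 2.171875, positive; keep [-6.75, -6.5]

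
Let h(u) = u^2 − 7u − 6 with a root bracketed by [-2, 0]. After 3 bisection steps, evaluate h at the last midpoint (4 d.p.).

-0.1875

m = -1, h(m) = 2 (+); new bracket [-1, 0]
m = -0.5, h(m) = -2.25 (−); new bracket [-1, -0.5]
m = -0.75, h(m) = -0.1875 (−); new bracket [-1, -0.75]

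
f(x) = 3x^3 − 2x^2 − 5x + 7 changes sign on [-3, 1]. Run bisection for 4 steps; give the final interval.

midpoint -1: f = 7 > 0 → [-3, -1]
midpoint -2: f = -15 < 0 → [-2, -1]
midpoint -1.5: f = -0.125 < 0 → [-1.5, -1]
midpoint -1.25: f = 4.2656 > 0 → [-1.5, -1.25]

[-1.5, -1.25]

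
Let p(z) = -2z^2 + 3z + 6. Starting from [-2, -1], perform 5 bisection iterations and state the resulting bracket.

m = -1.5, p(m) = -3 (−); new bracket [-1.5, -1]
m = -1.25, p(m) = -0.875 (−); new bracket [-1.25, -1]
m = -1.125, p(m) = 0.09375 (+); new bracket [-1.25, -1.125]
m = -1.1875, p(m) = -0.3828 (−); new bracket [-1.1875, -1.125]
m = -1.15625, p(m) = -0.1426 (−); new bracket [-1.15625, -1.125]

[-1.15625, -1.125]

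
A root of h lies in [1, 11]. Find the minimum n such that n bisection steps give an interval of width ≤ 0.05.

8

Width after n steps is 10/2^n. Need 2^n ≥ 10/0.05 = 200.
2^7 = 128 < 200 ≤ 2^8 = 256, so n = 8.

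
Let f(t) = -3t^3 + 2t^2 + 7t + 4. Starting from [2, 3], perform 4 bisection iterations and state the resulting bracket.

[2.0625, 2.125]

t = 2.5 gives f = -12.875, negative; keep [2, 2.5]
t = 2.25 gives f = -4.296875, negative; keep [2, 2.25]
t = 2.125 gives f = -0.880859, negative; keep [2, 2.125]
t = 2.0625 gives f = 0.6243, positive; keep [2.0625, 2.125]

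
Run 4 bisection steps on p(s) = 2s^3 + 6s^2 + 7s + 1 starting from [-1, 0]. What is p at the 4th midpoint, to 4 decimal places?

m = -0.5, p(m) = -1.25 (−); new bracket [-0.5, 0]
m = -0.25, p(m) = -0.40625 (−); new bracket [-0.25, 0]
m = -0.125, p(m) = 0.214844 (+); new bracket [-0.25, -0.125]
m = -0.1875, p(m) = -0.1147 (−); new bracket [-0.1875, -0.125]

-0.1147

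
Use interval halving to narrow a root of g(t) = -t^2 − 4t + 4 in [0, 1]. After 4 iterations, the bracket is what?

[0.8125, 0.875]

g(0.5) = 1.75 > 0, so the root lies in [0.5, 1]
g(0.75) = 0.4375 > 0, so the root lies in [0.75, 1]
g(0.875) = -0.265625 < 0, so the root lies in [0.75, 0.875]
g(0.8125) = 0.0898 > 0, so the root lies in [0.8125, 0.875]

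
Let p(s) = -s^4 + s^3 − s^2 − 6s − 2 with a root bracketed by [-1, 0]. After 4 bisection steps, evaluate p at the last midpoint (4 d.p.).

-0.2627

s = -0.5 gives p = 0.5625, positive; keep [-0.5, 0]
s = -0.25 gives p = -0.582031, negative; keep [-0.5, -0.25]
s = -0.375 gives p = 0.036865, positive; keep [-0.375, -0.25]
s = -0.3125 gives p = -0.2627, negative; keep [-0.375, -0.3125]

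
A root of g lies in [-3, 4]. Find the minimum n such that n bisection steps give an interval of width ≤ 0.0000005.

24

Width after n steps is 7/2^n. Need 2^n ≥ 7/0.0000005 = 14000000.
2^23 = 8388608 < 14000000 ≤ 2^24 = 16777216, so n = 24.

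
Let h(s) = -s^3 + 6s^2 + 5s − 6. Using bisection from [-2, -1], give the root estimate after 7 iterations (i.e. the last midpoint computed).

m = -1.5, h(m) = 3.375 (+); new bracket [-1.5, -1]
m = -1.25, h(m) = -0.921875 (−); new bracket [-1.5, -1.25]
m = -1.375, h(m) = 1.068359 (+); new bracket [-1.375, -1.25]
m = -1.3125, h(m) = 0.0344 (+); new bracket [-1.3125, -1.25]
m = -1.28125, h(m) = -0.4533 (−); new bracket [-1.3125, -1.28125]
m = -1.296875, h(m) = -0.2119 (−); new bracket [-1.3125, -1.296875]
m = -1.3046875, h(m) = -0.0893 (−); new bracket [-1.3125, -1.3046875]

-1.3046875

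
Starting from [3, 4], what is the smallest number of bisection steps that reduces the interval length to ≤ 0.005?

8

Width after n steps is 1/2^n. Need 2^n ≥ 1/0.005 = 200.
2^7 = 128 < 200 ≤ 2^8 = 256, so n = 8.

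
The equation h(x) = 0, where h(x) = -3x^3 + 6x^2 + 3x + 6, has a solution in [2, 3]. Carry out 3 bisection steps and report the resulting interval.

[2.625, 2.75]

m = 2.5, h(m) = 4.125 (+); new bracket [2.5, 3]
m = 2.75, h(m) = -2.765625 (−); new bracket [2.5, 2.75]
m = 2.625, h(m) = 0.955078 (+); new bracket [2.625, 2.75]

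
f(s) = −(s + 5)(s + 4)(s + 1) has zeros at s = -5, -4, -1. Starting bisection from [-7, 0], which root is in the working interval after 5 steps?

f(-3.5) = 1.875 > 0, so the root lies in [-3.5, 0]
f(-1.75) = 5.484375 > 0, so the root lies in [-1.75, 0]
f(-0.875) = -1.611328 < 0, so the root lies in [-1.75, -0.875]
f(-1.3125) = 3.0969 > 0, so the root lies in [-1.3125, -0.875]
f(-1.09375) = 1.0643 > 0, so the root lies in [-1.09375, -0.875]

-1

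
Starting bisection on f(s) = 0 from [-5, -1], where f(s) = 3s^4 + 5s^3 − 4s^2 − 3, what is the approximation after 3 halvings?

-2.5

s = -3 gives f = 69, positive; keep [-3, -1]
s = -2 gives f = -11, negative; keep [-3, -2]
s = -2.5 gives f = 11.0625, positive; keep [-2.5, -2]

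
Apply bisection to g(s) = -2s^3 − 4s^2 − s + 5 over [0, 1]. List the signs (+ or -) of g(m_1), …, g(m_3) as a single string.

g(0.5) = 3.25 > 0, so the root lies in [0.5, 1]
g(0.75) = 1.15625 > 0, so the root lies in [0.75, 1]
g(0.875) = -0.277344 < 0, so the root lies in [0.75, 0.875]

++-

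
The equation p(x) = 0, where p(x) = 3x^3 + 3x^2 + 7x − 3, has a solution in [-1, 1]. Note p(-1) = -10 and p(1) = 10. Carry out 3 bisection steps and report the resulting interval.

[0.25, 0.5]

p(0) = -3 < 0, so the root lies in [0, 1]
p(0.5) = 1.625 > 0, so the root lies in [0, 0.5]
p(0.25) = -1.015625 < 0, so the root lies in [0.25, 0.5]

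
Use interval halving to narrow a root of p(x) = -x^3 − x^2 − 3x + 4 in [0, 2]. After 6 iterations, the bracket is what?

[0.84375, 0.875]

midpoint 1: p = -1 < 0 → [0, 1]
midpoint 0.5: p = 2.125 > 0 → [0.5, 1]
midpoint 0.75: p = 0.765625 > 0 → [0.75, 1]
midpoint 0.875: p = -0.0605 < 0 → [0.75, 0.875]
midpoint 0.8125: p = 0.366 > 0 → [0.8125, 0.875]
midpoint 0.84375: p = 0.1562 > 0 → [0.84375, 0.875]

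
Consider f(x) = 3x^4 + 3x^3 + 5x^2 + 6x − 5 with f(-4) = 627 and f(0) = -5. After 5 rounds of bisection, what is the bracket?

[-1.5, -1.375]

f(-2) = 27 > 0, so the root lies in [-2, 0]
f(-1) = -6 < 0, so the root lies in [-2, -1]
f(-1.5) = 2.3125 > 0, so the root lies in [-1.5, -1]
f(-1.25) = -3.2227 < 0, so the root lies in [-1.5, -1.25]
f(-1.375) = -0.8723 < 0, so the root lies in [-1.5, -1.375]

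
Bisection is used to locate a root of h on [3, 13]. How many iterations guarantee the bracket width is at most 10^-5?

20

Width after n steps is 10/2^n. Need 2^n ≥ 10/10^-5 = 1000000.
2^19 = 524288 < 1000000 ≤ 2^20 = 1048576, so n = 20.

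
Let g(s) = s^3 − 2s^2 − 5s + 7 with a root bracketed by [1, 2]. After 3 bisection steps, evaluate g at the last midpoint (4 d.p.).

0.2676

s = 1.5 gives g = -1.625, negative; keep [1, 1.5]
s = 1.25 gives g = -0.421875, negative; keep [1, 1.25]
s = 1.125 gives g = 0.267578, positive; keep [1.125, 1.25]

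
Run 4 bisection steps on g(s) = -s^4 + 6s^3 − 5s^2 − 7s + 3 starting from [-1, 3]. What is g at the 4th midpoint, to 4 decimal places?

s = 1 gives g = -4, negative; keep [1, 3]
s = 2 gives g = 1, positive; keep [1, 2]
s = 1.5 gives g = -3.5625, negative; keep [1.5, 2]
s = 1.75 gives g = -1.7852, negative; keep [1.75, 2]

-1.7852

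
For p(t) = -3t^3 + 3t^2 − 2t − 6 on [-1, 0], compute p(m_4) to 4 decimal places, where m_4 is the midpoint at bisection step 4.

-0.7854

m = -0.5, p(m) = -3.875 (−); new bracket [-1, -0.5]
m = -0.75, p(m) = -1.546875 (−); new bracket [-1, -0.75]
m = -0.875, p(m) = 0.056641 (+); new bracket [-0.875, -0.75]
m = -0.8125, p(m) = -0.7854 (−); new bracket [-0.875, -0.8125]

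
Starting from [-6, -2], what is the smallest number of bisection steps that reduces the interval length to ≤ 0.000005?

Width after n steps is 4/2^n. Need 2^n ≥ 4/0.000005 = 800000.
2^19 = 524288 < 800000 ≤ 2^20 = 1048576, so n = 20.

20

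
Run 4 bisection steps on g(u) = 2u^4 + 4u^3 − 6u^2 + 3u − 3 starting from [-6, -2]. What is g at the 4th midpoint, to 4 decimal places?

9.6953

midpoint -4: g = 145 > 0 → [-4, -2]
midpoint -3: g = -12 < 0 → [-4, -3]
midpoint -3.5: g = 41.625 > 0 → [-3.5, -3]
midpoint -3.25: g = 9.6953 > 0 → [-3.25, -3]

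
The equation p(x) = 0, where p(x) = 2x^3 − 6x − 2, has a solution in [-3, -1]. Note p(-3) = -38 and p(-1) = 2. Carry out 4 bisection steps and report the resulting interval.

[-1.625, -1.5]

p(-2) = -6 < 0, so the root lies in [-2, -1]
p(-1.5) = 0.25 > 0, so the root lies in [-2, -1.5]
p(-1.75) = -2.21875 < 0, so the root lies in [-1.75, -1.5]
p(-1.625) = -0.832 < 0, so the root lies in [-1.625, -1.5]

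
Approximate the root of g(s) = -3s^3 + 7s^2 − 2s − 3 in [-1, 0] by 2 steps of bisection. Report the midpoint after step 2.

midpoint -0.5: g = 0.125 > 0 → [-0.5, 0]
midpoint -0.25: g = -2.015625 < 0 → [-0.5, -0.25]

-0.25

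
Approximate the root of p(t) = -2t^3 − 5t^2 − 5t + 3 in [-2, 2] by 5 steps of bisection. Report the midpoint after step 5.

0.375

midpoint 0: p = 3 > 0 → [0, 2]
midpoint 1: p = -9 < 0 → [0, 1]
midpoint 0.5: p = -1 < 0 → [0, 0.5]
midpoint 0.25: p = 1.4062 > 0 → [0.25, 0.5]
midpoint 0.375: p = 0.3164 > 0 → [0.375, 0.5]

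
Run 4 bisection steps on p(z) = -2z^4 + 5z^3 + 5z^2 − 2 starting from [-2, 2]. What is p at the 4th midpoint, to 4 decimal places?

z = 0 gives p = -2, negative; keep [0, 2]
z = 1 gives p = 6, positive; keep [0, 1]
z = 0.5 gives p = -0.25, negative; keep [0.5, 1]
z = 0.75 gives p = 2.2891, positive; keep [0.5, 0.75]

2.2891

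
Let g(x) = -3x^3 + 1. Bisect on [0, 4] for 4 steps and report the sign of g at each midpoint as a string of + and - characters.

m = 2, g(m) = -23 (−); new bracket [0, 2]
m = 1, g(m) = -2 (−); new bracket [0, 1]
m = 0.5, g(m) = 0.625 (+); new bracket [0.5, 1]
m = 0.75, g(m) = -0.2656 (−); new bracket [0.5, 0.75]

--+-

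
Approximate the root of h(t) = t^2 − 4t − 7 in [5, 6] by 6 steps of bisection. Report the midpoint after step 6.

t = 5.5 gives h = 1.25, positive; keep [5, 5.5]
t = 5.25 gives h = -0.4375, negative; keep [5.25, 5.5]
t = 5.375 gives h = 0.390625, positive; keep [5.25, 5.375]
t = 5.3125 gives h = -0.0273, negative; keep [5.3125, 5.375]
t = 5.34375 gives h = 0.1807, positive; keep [5.3125, 5.34375]
t = 5.328125 gives h = 0.0764, positive; keep [5.3125, 5.328125]

5.328125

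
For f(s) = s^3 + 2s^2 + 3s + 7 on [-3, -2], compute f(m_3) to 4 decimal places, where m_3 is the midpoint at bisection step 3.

0.0605

f(-2.5) = -3.625 < 0, so the root lies in [-2.5, -2]
f(-2.25) = -1.015625 < 0, so the root lies in [-2.25, -2]
f(-2.125) = 0.060547 > 0, so the root lies in [-2.25, -2.125]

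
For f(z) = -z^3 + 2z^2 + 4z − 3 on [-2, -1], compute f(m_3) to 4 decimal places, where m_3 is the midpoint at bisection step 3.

0.0723

m = -1.5, f(m) = -1.125 (−); new bracket [-2, -1.5]
m = -1.75, f(m) = 1.484375 (+); new bracket [-1.75, -1.5]
m = -1.625, f(m) = 0.072266 (+); new bracket [-1.625, -1.5]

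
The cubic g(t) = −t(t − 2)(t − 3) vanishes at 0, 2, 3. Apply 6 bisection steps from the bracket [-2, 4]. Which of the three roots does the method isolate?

g(1) = -2 < 0, so the root lies in [-2, 1]
g(-0.5) = 4.375 > 0, so the root lies in [-0.5, 1]
g(0.25) = -1.203125 < 0, so the root lies in [-0.5, 0.25]
g(-0.125) = 0.8301 > 0, so the root lies in [-0.125, 0.25]
g(0.0625) = -0.3557 < 0, so the root lies in [-0.125, 0.0625]
g(-0.03125) = 0.1924 > 0, so the root lies in [-0.03125, 0.0625]

0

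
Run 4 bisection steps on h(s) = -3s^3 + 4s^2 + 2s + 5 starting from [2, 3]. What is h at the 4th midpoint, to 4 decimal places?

-0.1804

s = 2.5 gives h = -11.875, negative; keep [2, 2.5]
s = 2.25 gives h = -4.421875, negative; keep [2, 2.25]
s = 2.125 gives h = -1.474609, negative; keep [2, 2.125]
s = 2.0625 gives h = -0.1804, negative; keep [2, 2.0625]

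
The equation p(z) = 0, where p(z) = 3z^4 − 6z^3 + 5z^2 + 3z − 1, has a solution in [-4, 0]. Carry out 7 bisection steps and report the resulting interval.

midpoint -2: p = 109 > 0 → [-2, 0]
midpoint -1: p = 10 > 0 → [-1, 0]
midpoint -0.5: p = -0.3125 < 0 → [-1, -0.5]
midpoint -0.75: p = 3.043 > 0 → [-0.75, -0.5]
midpoint -0.625: p = 1.0007 > 0 → [-0.625, -0.5]
midpoint -0.5625: p = 0.2627 > 0 → [-0.5625, -0.5]
midpoint -0.53125: p = -0.0441 < 0 → [-0.5625, -0.53125]

[-0.5625, -0.53125]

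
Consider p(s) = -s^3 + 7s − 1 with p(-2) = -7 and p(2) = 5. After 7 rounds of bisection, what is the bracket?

[0.125, 0.15625]

midpoint 0: p = -1 < 0 → [0, 2]
midpoint 1: p = 5 > 0 → [0, 1]
midpoint 0.5: p = 2.375 > 0 → [0, 0.5]
midpoint 0.25: p = 0.7344 > 0 → [0, 0.25]
midpoint 0.125: p = -0.127 < 0 → [0.125, 0.25]
midpoint 0.1875: p = 0.3059 > 0 → [0.125, 0.1875]
midpoint 0.15625: p = 0.0899 > 0 → [0.125, 0.15625]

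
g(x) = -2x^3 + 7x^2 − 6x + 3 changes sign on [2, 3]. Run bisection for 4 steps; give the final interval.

midpoint 2.5: g = 0.5 > 0 → [2.5, 3]
midpoint 2.75: g = -2.15625 < 0 → [2.5, 2.75]
midpoint 2.625: g = -0.691406 < 0 → [2.5, 2.625]
midpoint 2.5625: g = -0.063 < 0 → [2.5, 2.5625]

[2.5, 2.5625]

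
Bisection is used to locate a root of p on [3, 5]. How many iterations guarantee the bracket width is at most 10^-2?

Width after n steps is 2/2^n. Need 2^n ≥ 2/10^-2 = 200.
2^7 = 128 < 200 ≤ 2^8 = 256, so n = 8.

8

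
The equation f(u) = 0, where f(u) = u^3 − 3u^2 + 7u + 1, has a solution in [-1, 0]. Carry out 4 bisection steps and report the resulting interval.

[-0.1875, -0.125]

u = -0.5 gives f = -3.375, negative; keep [-0.5, 0]
u = -0.25 gives f = -0.953125, negative; keep [-0.25, 0]
u = -0.125 gives f = 0.076172, positive; keep [-0.25, -0.125]
u = -0.1875 gives f = -0.4246, negative; keep [-0.1875, -0.125]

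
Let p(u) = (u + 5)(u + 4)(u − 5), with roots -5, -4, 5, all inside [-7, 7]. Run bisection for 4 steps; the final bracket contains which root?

m = 0, p(m) = -100 (−); new bracket [0, 7]
m = 3.5, p(m) = -95.625 (−); new bracket [3.5, 7]
m = 5.25, p(m) = 23.703125 (+); new bracket [3.5, 5.25]
m = 4.375, p(m) = -49.0723 (−); new bracket [4.375, 5.25]

5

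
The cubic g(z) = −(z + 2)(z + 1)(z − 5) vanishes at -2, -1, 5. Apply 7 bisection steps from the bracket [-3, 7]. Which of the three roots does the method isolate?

g(2) = 36 > 0, so the root lies in [2, 7]
g(4.5) = 17.875 > 0, so the root lies in [4.5, 7]
g(5.75) = -39.234375 < 0, so the root lies in [4.5, 5.75]
g(5.125) = -5.4551 < 0, so the root lies in [4.5, 5.125]
g(4.8125) = 7.4246 > 0, so the root lies in [4.8125, 5.125]
g(4.96875) = 1.2998 > 0, so the root lies in [4.96875, 5.125]
g(5.046875) = -1.9974 < 0, so the root lies in [4.96875, 5.046875]

5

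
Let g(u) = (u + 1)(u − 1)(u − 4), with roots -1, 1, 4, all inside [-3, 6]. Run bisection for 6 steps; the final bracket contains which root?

g(1.5) = -3.125 < 0, so the root lies in [1.5, 6]
g(3.75) = -3.265625 < 0, so the root lies in [3.75, 6]
g(4.875) = 19.919922 > 0, so the root lies in [3.75, 4.875]
g(4.3125) = 5.4993 > 0, so the root lies in [3.75, 4.3125]
g(4.03125) = 0.4766 > 0, so the root lies in [3.75, 4.03125]
g(3.890625) = -1.5462 < 0, so the root lies in [3.890625, 4.03125]

4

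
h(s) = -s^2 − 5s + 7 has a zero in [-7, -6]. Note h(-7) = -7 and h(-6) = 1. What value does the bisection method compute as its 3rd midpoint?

s = -6.5 gives h = -2.75, negative; keep [-6.5, -6]
s = -6.25 gives h = -0.8125, negative; keep [-6.25, -6]
s = -6.125 gives h = 0.109375, positive; keep [-6.25, -6.125]

-6.125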